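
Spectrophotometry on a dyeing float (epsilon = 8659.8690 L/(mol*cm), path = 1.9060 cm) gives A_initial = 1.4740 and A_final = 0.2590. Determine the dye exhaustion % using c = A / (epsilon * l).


c_initial = A_i / (epsilon * l) = 1.4740 / (8659.8690 * 1.9060) = 8.9302e-05 mol/L
c_final = A_f / (epsilon * l) = 0.2590 / (8659.8690 * 1.9060) = 1.5692e-05 mol/L
Exhaustion = (c_initial - c_final) / c_initial * 100 = (8.9302e-05 - 1.5692e-05) / 8.9302e-05 * 100 = 82.4288 %


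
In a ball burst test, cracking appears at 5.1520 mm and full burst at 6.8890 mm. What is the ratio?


Formula: Ratio = crack / burst
Substituting: Ratio = 5.1520 / 6.8890
Result: 0.7479


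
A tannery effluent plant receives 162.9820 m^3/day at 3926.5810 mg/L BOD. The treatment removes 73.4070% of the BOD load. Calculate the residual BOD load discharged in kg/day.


Load_in = volume * conc / 1000 = 162.9820 * 3926.5810 / 1000 = 639.9620 kg/day
Removed = Load_in * eff / 100 = 639.9620 * 73.4070 / 100 = 469.7769 kg/day
Load_out = Load_in - Removed = 639.9620 - 469.7769 = 170.1851 kg/day


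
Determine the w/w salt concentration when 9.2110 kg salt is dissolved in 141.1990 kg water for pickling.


Formula: Conc = salt / (water + salt) * 100
Substituting: Conc = 9.2110 / (141.1990 + 9.2110) * 100
Result: 6.1239 %


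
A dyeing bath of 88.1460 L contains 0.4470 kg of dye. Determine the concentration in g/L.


Formula: Conc = dye_mass(kg) / volume(L) * 1000
Substituting: Conc = 0.4470 / 88.1460 * 1000
Result: 5.0711 g/L


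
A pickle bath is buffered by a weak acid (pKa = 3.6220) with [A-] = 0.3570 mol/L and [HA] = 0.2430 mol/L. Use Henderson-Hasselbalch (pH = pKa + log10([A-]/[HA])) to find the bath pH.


ratio = [A-] / [HA] = 0.3570 / 0.2430 = 1.4691
log10(ratio) = 0.1671
pH = pKa + log10(ratio) = 3.6220 + 0.1671 = 3.7891


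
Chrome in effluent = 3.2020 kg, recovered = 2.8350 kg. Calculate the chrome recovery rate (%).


Formula: Recovery = recovered / input * 100
Substituting: Recovery = 2.8350 / 3.2020 * 100
Result: 88.5384 %


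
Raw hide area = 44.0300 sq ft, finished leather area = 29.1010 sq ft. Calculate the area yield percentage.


Formula: Yield = finished / raw * 100
Substituting: Yield = 29.1010 / 44.0300 * 100
Result: 66.0936 %


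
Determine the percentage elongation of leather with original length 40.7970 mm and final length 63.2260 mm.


Formula: Elongation = (Lf - L0) / L0 * 100
Substituting: Elongation = (63.2260 - 40.7970) / 40.7970 * 100
Result: 54.9771 %


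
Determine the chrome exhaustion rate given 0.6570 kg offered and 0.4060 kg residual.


Formula: Uptake = (offered - residual) / offered * 100
Substituting: Uptake = (0.6570 - 0.4060) / 0.6570 * 100
Result: 38.2040 %


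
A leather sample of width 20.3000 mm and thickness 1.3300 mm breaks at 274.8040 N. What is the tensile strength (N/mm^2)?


Formula: TS = force / (width * thickness)
Substituting: TS = 274.8040 / (20.3000 * 1.3300)
Result: 10.1783 N/mm^2


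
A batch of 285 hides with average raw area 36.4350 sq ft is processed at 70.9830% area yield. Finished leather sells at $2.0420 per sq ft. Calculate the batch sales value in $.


Raw_total = N * avg_area = 285 * 36.4350 = 10383.9750 sq ft
Finished = Raw_total * yield / 100 = 10383.9750 * 70.9830 / 100 = 7370.8570 sq ft
Value = Finished * price = 7370.8570 * 2.0420 = 15051.2899 $


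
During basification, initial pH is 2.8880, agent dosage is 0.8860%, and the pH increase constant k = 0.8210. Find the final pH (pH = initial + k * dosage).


Formula: pH_final = pH_initial + k * base_pct
Substituting: pH_final = 2.8880 + 0.8210 * 0.8860
Result: 3.6154


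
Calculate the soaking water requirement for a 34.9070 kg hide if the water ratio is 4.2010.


Formula: Water = hide_weight * ratio
Substituting: Water = 34.9070 * 4.2010
Result: 146.6443 kg


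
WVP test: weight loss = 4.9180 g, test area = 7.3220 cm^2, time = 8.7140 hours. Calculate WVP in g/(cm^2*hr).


Formula: WVP = loss / (area * time)
Substituting: WVP = 4.9180 / (7.3220 * 8.7140)
Result: 0.0770799 g/(cm^2*hr)


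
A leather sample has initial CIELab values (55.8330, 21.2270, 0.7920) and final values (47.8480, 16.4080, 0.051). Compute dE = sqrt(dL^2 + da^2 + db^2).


dL = -7.9850, da = -4.8190, db = -0.7410
dE = sqrt((-7.9850)^2 + (-4.8190)^2 + (-0.7410)^2) = 9.3559


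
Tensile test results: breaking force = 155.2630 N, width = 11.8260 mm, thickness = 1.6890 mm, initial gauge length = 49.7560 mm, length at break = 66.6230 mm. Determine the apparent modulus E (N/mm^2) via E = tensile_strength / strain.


TS = F / (w * t) = 155.2630 / (11.8260 * 1.6890) = 7.7732 N/mm^2
strain = (Lf - L0) / L0 = (66.6230 - 49.7560) / 49.7560 = 0.3390
E = TS / strain = 7.7732 / 0.3390 = 22.9302 N/mm^2


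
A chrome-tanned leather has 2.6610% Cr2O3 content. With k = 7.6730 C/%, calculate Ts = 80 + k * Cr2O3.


Formula: Ts = 80 + k * Cr2O3
Substituting: Ts = 80 + 7.6730 * 2.6610
Result: 100.4179 C


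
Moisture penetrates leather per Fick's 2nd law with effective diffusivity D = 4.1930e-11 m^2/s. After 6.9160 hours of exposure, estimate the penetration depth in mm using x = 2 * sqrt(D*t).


t = 6.9160 hr * 3600 = 24897.6000 s
D * t = 4.1930e-11 * 24897.6000 = 1.0440e-06
x = 2 * sqrt(D*t) = 2 * sqrt(1.0440e-06) = 0.00204348 m = 2.0435 mm


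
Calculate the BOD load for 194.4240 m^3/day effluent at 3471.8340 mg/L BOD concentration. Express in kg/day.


Formula: BOD_load = volume * conc / 1000
Substituting: BOD_load = 194.4240 * 3471.8340 / 1000
Result: 675.0079 kg/day


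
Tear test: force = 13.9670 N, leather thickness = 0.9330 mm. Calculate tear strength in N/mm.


Formula: Tear strength = force / thickness
Substituting: Tear strength = 13.9670 / 0.9330
Result: 14.9700 N/mm


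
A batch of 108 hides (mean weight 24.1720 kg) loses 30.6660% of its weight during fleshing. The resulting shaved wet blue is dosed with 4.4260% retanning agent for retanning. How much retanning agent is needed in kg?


Total_raw = N * avg_wt = 108 * 24.1720 = 2610.5760 kg
Substrate = Total_raw * (1 - loss/100) = 2610.5760 * (1 - 30.6660/100) = 1810.0168 kg
Retan = Substrate * pct / 100 = 1810.0168 * 4.4260 / 100 = 80.1113 kg


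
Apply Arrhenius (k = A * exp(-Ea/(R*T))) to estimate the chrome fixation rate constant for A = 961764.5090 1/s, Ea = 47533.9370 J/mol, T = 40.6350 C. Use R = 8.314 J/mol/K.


T_K = T_C + 273.15 = 40.6350 + 273.15 = 313.7850 K
exponent = -Ea / (R * T_K) = -47533.9370 / (8.314 * 313.7850) = -18.2206
k = A * exp(exponent) = 961764.5090 * exp(-18.2206) = 0.0117485 1/s


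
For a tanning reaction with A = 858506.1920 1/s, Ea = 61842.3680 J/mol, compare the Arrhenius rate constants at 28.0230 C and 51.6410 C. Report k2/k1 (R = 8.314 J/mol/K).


T1 = 28.0230 + 273.15 = 301.1730 K; T2 = 51.6410 + 273.15 = 324.7910 K
k1 = A * exp(-Ea/(R*T1)) = 858506.1920 * exp(-61842.3680/(8.314*301.1730)) = 1.6128e-05 1/s
k2 = A * exp(-Ea/(R*T2)) = 858506.1920 * exp(-61842.3680/(8.314*324.7910)) = 9.7176e-05 1/s
k2/k1 = 9.7176e-05 / 1.6128e-05 = 6.0253


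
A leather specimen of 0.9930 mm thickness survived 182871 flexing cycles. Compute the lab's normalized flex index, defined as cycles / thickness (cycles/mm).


Formula: Index = cycles / thickness
Substituting: Index = 182871 / 0.9930
Result: 184160.1208 cycles/mm


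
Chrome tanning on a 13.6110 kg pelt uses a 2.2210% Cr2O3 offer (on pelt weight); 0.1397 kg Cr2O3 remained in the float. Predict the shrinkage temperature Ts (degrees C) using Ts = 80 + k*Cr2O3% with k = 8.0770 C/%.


Offered = pelt * offer_pct / 100 = 13.6110 * 2.2210 / 100 = 0.3023 kg
Uptake = offered - residual = 0.3023 - 0.1397 = 0.1626 kg
Cr2O3% on pelt = uptake / pelt * 100 = 0.1626 / 13.6110 * 100 = 1.1946 %
Ts = 80 + k * Cr2O3% = 80 + 8.0770 * 1.1946 = 89.6490 C


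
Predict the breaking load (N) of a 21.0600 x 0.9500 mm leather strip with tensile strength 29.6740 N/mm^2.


Formula: F = TS * w * t
Substituting: F = 29.6740 * 21.0600 * 0.9500
Result: 593.6877 N


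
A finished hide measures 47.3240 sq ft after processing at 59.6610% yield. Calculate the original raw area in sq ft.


Formula: raw = finished * 100 / yield
Substituting: raw = 47.3240 * 100 / 59.6610
Result: 79.3215 sq ft


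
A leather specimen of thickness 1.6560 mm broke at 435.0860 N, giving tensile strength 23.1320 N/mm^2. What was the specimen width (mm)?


Formula: w = F / (TS * t)
Substituting: w = 435.0860 / (23.1320 * 1.6560)
Result: 11.3580 mm


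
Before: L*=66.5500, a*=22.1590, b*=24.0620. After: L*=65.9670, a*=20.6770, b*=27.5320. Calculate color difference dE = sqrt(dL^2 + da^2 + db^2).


dL = -0.5830, da = -1.4820, db = 3.4700
dE = sqrt((-0.5830)^2 + (-1.4820)^2 + 3.4700^2) = 3.8180


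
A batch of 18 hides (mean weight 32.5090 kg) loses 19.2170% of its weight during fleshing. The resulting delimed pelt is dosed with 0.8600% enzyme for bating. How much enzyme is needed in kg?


Total_raw = N * avg_wt = 18 * 32.5090 = 585.1620 kg
Substrate = Total_raw * (1 - loss/100) = 585.1620 * (1 - 19.2170/100) = 472.7114 kg
Enzyme = Substrate * pct / 100 = 472.7114 * 0.8600 / 100 = 4.0653 kg


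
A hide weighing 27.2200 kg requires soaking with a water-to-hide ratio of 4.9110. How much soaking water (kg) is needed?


Formula: Water = hide_weight * ratio
Substituting: Water = 27.2200 * 4.9110
Result: 133.6774 kg


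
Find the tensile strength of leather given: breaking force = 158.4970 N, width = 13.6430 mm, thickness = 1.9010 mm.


Formula: TS = force / (width * thickness)
Substituting: TS = 158.4970 / (13.6430 * 1.9010)
Result: 6.1112 N/mm^2


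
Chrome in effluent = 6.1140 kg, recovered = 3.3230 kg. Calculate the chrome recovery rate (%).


Formula: Recovery = recovered / input * 100
Substituting: Recovery = 3.3230 / 6.1140 * 100
Result: 54.3507 %


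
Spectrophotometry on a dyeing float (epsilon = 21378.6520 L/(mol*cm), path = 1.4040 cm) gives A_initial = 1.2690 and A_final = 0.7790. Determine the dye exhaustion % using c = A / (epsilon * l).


c_initial = A_i / (epsilon * l) = 1.2690 / (21378.6520 * 1.4040) = 4.2278e-05 mol/L
c_final = A_f / (epsilon * l) = 0.7790 / (21378.6520 * 1.4040) = 2.5953e-05 mol/L
Exhaustion = (c_initial - c_final) / c_initial * 100 = (4.2278e-05 - 2.5953e-05) / 4.2278e-05 * 100 = 38.6131 %


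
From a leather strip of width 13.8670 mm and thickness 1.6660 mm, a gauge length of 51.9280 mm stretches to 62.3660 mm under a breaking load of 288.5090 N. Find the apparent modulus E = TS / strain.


TS = F / (w * t) = 288.5090 / (13.8670 * 1.6660) = 12.4883 N/mm^2
strain = (Lf - L0) / L0 = (62.3660 - 51.9280) / 51.9280 = 0.2010
E = TS / strain = 12.4883 / 0.2010 = 62.1278 N/mm^2


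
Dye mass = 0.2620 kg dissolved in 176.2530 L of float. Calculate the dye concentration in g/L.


Formula: Conc = dye_mass(kg) / volume(L) * 1000
Substituting: Conc = 0.2620 / 176.2530 * 1000
Result: 1.4865 g/L


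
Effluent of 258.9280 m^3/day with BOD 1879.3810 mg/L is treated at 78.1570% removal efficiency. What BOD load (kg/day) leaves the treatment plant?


Load_in = volume * conc / 1000 = 258.9280 * 1879.3810 / 1000 = 486.6244 kg/day
Removed = Load_in * eff / 100 = 486.6244 * 78.1570 / 100 = 380.3310 kg/day
Load_out = Load_in - Removed = 486.6244 - 380.3310 = 106.2934 kg/day


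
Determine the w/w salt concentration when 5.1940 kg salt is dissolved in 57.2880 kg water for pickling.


Formula: Conc = salt / (water + salt) * 100
Substituting: Conc = 5.1940 / (57.2880 + 5.1940) * 100
Result: 8.3128 %


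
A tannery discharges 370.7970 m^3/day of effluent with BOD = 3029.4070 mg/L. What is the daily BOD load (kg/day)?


Formula: BOD_load = volume * conc / 1000
Substituting: BOD_load = 370.7970 * 3029.4070 / 1000
Result: 1123.2950 kg/day


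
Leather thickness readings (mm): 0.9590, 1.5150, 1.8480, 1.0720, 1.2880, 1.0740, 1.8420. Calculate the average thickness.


Formula: Average = sum / n
Substituting: Average = 9.5980 / 7
Result: 1.3711 mm


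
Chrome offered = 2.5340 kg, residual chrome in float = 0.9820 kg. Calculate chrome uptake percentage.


Formula: Uptake = (offered - residual) / offered * 100
Substituting: Uptake = (2.5340 - 0.9820) / 2.5340 * 100
Result: 61.2470 %


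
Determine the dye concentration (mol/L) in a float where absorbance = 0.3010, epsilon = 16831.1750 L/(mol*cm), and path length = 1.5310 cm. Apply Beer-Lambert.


Formula: c = A / (epsilon * l)
Substituting: c = 0.3010 / (16831.1750 * 1.5310)
Result: 1.1681e-05 mol/L


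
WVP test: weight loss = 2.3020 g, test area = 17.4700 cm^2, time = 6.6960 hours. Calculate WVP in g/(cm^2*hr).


Formula: WVP = loss / (area * time)
Substituting: WVP = 2.3020 / (17.4700 * 6.6960)
Result: 0.0196787 g/(cm^2*hr)


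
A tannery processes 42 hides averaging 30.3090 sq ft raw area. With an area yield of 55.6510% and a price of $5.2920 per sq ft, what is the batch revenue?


Raw_total = N * avg_area = 42 * 30.3090 = 1272.9780 sq ft
Finished = Raw_total * yield / 100 = 1272.9780 * 55.6510 / 100 = 708.4250 sq ft
Value = Finished * price = 708.4250 * 5.2920 = 3748.9850 $


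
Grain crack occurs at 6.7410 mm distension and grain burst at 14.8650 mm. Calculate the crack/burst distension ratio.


Formula: Ratio = crack / burst
Substituting: Ratio = 6.7410 / 14.8650
Result: 0.4535


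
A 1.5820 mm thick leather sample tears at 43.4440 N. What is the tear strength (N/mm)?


Formula: Tear strength = force / thickness
Substituting: Tear strength = 43.4440 / 1.5820
Result: 27.4614 N/mm


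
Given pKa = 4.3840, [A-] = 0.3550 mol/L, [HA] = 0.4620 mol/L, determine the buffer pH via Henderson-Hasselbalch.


ratio = [A-] / [HA] = 0.3550 / 0.4620 = 0.7684
log10(ratio) = -0.1144
pH = pKa + log10(ratio) = 4.3840 - 0.1144 = 4.2696


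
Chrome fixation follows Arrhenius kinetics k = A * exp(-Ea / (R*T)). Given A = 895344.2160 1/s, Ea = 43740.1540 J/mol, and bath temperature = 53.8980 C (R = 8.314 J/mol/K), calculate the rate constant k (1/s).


T_K = T_C + 273.15 = 53.8980 + 273.15 = 327.0480 K
exponent = -Ea / (R * T_K) = -43740.1540 / (8.314 * 327.0480) = -16.0864
k = A * exp(exponent) = 895344.2160 * exp(-16.0864) = 0.092418 1/s


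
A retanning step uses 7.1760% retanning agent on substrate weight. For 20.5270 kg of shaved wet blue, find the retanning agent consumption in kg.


Formula: Retan = substrate * pct / 100
Substituting: Retan = 20.5270 * 7.1760 / 100
Result: 1.4730 kg


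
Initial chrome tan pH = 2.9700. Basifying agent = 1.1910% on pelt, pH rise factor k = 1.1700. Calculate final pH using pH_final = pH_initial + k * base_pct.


Formula: pH_final = pH_initial + k * base_pct
Substituting: pH_final = 2.9700 + 1.1700 * 1.1910
Result: 4.3635


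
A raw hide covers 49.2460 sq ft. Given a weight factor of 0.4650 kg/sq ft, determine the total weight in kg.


Formula: Weight = area * weight_per_sqft
Substituting: Weight = 49.2460 * 0.4650
Result: 22.8994 kg


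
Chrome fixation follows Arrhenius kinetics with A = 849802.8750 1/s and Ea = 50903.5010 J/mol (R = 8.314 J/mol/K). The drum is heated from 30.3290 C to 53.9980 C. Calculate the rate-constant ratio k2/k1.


T1 = 30.3290 + 273.15 = 303.4790 K; T2 = 53.9980 + 273.15 = 327.1480 K
k1 = A * exp(-Ea/(R*T1)) = 849802.8750 * exp(-50903.5010/(8.314*303.4790)) = 0.00147068 1/s
k2 = A * exp(-Ea/(R*T2)) = 849802.8750 * exp(-50903.5010/(8.314*327.1480)) = 0.0063304 1/s
k2/k1 = 0.0063304 / 0.00147068 = 4.3044


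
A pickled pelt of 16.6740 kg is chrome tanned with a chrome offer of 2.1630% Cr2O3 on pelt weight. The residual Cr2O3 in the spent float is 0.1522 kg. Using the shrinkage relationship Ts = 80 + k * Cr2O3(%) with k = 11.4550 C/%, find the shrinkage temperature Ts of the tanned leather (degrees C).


Offered = pelt * offer_pct / 100 = 16.6740 * 2.1630 / 100 = 0.3607 kg
Uptake = offered - residual = 0.3607 - 0.1522 = 0.2085 kg
Cr2O3% on pelt = uptake / pelt * 100 = 0.2085 / 16.6740 * 100 = 1.2502 %
Ts = 80 + k * Cr2O3% = 80 + 11.4550 * 1.2502 = 94.3211 C


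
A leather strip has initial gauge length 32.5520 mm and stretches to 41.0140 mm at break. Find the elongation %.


Formula: Elongation = (Lf - L0) / L0 * 100
Substituting: Elongation = (41.0140 - 32.5520) / 32.5520 * 100
Result: 25.9953 %


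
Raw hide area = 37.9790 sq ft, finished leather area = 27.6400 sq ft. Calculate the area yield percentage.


Formula: Yield = finished / raw * 100
Substituting: Yield = 27.6400 / 37.9790 * 100
Result: 72.7771 %


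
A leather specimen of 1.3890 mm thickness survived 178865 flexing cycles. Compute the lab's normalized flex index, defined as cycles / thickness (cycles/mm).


Formula: Index = cycles / thickness
Substituting: Index = 178865 / 1.3890
Result: 128772.4982 cycles/mm


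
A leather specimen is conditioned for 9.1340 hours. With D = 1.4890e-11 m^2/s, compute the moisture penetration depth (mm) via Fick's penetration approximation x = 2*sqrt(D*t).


t = 9.1340 hr * 3600 = 32882.4000 s
D * t = 1.4890e-11 * 32882.4000 = 4.8962e-07
x = 2 * sqrt(D*t) = 2 * sqrt(4.8962e-07) = 0.00139946 m = 1.3995 mm


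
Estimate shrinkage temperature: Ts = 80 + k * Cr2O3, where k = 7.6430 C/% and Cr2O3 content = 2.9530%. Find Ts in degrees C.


Formula: Ts = 80 + k * Cr2O3
Substituting: Ts = 80 + 7.6430 * 2.9530
Result: 102.5698 C


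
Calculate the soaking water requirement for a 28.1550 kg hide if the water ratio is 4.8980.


Formula: Water = hide_weight * ratio
Substituting: Water = 28.1550 * 4.8980
Result: 137.9032 kg


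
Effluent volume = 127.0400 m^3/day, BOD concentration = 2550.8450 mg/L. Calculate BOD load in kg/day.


Formula: BOD_load = volume * conc / 1000
Substituting: BOD_load = 127.0400 * 2550.8450 / 1000
Result: 324.0593 kg/day


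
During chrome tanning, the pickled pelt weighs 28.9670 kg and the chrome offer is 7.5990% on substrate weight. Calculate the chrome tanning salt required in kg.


Formula: Chrome = substrate * pct / 100
Substituting: Chrome = 28.9670 * 7.5990 / 100
Result: 2.2012 kg


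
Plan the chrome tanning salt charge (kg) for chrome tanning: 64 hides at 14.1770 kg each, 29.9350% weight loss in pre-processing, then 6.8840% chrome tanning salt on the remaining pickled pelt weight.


Total_raw = N * avg_wt = 64 * 14.1770 = 907.3280 kg
Substrate = Total_raw * (1 - loss/100) = 907.3280 * (1 - 29.9350/100) = 635.7194 kg
Chrome = Substrate * pct / 100 = 635.7194 * 6.8840 / 100 = 43.7629 kg


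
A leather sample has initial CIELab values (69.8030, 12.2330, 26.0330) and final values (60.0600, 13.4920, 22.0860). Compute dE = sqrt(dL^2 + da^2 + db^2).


dL = -9.7430, da = 1.2590, db = -3.9470
dE = sqrt((-9.7430)^2 + 1.2590^2 + (-3.9470)^2) = 10.5873


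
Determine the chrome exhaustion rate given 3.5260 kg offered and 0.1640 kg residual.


Formula: Uptake = (offered - residual) / offered * 100
Substituting: Uptake = (3.5260 - 0.1640) / 3.5260 * 100
Result: 95.3488 %


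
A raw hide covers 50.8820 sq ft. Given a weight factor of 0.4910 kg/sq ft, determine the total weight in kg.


Formula: Weight = area * weight_per_sqft
Substituting: Weight = 50.8820 * 0.4910
Result: 24.9831 kg


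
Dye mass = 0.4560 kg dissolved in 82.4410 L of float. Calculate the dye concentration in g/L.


Formula: Conc = dye_mass(kg) / volume(L) * 1000
Substituting: Conc = 0.4560 / 82.4410 * 1000
Result: 5.5312 g/L


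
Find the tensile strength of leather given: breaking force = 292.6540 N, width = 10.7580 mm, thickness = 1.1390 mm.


Formula: TS = force / (width * thickness)
Substituting: TS = 292.6540 / (10.7580 * 1.1390)
Result: 23.8836 N/mm^2


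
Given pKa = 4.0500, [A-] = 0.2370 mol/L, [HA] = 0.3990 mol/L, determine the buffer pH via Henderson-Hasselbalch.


ratio = [A-] / [HA] = 0.2370 / 0.3990 = 0.5940
log10(ratio) = -0.2262
pH = pKa + log10(ratio) = 4.0500 - 0.2262 = 3.8238


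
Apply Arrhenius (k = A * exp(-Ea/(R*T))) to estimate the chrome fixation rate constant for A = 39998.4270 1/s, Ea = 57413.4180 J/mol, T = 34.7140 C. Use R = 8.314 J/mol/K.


T_K = T_C + 273.15 = 34.7140 + 273.15 = 307.8640 K
exponent = -Ea / (R * T_K) = -57413.4180 / (8.314 * 307.8640) = -22.4308
k = A * exp(exponent) = 39998.4270 * exp(-22.4308) = 7.2523e-06 1/s


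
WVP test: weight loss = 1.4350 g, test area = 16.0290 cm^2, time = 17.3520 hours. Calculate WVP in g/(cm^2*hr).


Formula: WVP = loss / (area * time)
Substituting: WVP = 1.4350 / (16.0290 * 17.3520)
Result: 0.00515936 g/(cm^2*hr)


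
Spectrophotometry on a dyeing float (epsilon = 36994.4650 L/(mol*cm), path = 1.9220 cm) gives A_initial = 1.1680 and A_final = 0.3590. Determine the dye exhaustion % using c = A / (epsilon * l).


c_initial = A_i / (epsilon * l) = 1.1680 / (36994.4650 * 1.9220) = 1.6427e-05 mol/L
c_final = A_f / (epsilon * l) = 0.3590 / (36994.4650 * 1.9220) = 5.0490e-06 mol/L
Exhaustion = (c_initial - c_final) / c_initial * 100 = (1.6427e-05 - 5.0490e-06) / 1.6427e-05 * 100 = 69.2637 %


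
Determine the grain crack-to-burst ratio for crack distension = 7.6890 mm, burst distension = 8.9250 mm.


Formula: Ratio = crack / burst
Substituting: Ratio = 7.6890 / 8.9250
Result: 0.8615


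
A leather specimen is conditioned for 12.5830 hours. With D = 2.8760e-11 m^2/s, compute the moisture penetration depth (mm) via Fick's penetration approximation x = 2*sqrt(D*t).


t = 12.5830 hr * 3600 = 45298.8000 s
D * t = 2.8760e-11 * 45298.8000 = 1.3028e-06
x = 2 * sqrt(D*t) = 2 * sqrt(1.3028e-06) = 0.0022828 m = 2.2828 mm


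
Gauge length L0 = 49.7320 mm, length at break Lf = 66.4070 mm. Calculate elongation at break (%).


Formula: Elongation = (Lf - L0) / L0 * 100
Substituting: Elongation = (66.4070 - 49.7320) / 49.7320 * 100
Result: 33.5297 %


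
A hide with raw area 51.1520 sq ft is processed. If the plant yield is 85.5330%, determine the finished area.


Formula: finished = raw * yield / 100
Substituting: finished = 51.1520 * 85.5330 / 100
Result: 43.7518 sq ft


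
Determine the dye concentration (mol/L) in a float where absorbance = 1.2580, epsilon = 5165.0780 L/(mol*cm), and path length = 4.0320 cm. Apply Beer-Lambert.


Formula: c = A / (epsilon * l)
Substituting: c = 1.2580 / (5165.0780 * 4.0320)
Result: 6.0406e-05 mol/L


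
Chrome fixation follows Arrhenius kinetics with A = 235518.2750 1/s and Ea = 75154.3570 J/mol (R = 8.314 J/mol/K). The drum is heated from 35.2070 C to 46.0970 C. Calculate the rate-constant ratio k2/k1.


T1 = 35.2070 + 273.15 = 308.3570 K; T2 = 46.0970 + 273.15 = 319.2470 K
k1 = A * exp(-Ea/(R*T1)) = 235518.2750 * exp(-75154.3570/(8.314*308.3570)) = 4.3719e-08 1/s
k2 = A * exp(-Ea/(R*T2)) = 235518.2750 * exp(-75154.3570/(8.314*319.2470)) = 1.1884e-07 1/s
k2/k1 = 1.1884e-07 / 4.3719e-08 = 2.7182


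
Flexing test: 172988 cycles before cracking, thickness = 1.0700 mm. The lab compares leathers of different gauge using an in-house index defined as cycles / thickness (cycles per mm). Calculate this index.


Formula: Index = cycles / thickness
Substituting: Index = 172988 / 1.0700
Result: 161671.0280 cycles/mm


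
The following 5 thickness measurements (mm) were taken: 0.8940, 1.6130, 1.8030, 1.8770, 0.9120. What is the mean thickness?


Formula: Average = sum / n
Substituting: Average = 7.0990 / 5
Result: 1.4198 mm


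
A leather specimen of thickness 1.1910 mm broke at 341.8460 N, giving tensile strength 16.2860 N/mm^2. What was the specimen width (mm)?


Formula: w = F / (TS * t)
Substituting: w = 341.8460 / (16.2860 * 1.1910)
Result: 17.6240 mm


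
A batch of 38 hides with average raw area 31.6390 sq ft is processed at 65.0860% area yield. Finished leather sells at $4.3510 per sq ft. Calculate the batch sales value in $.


Raw_total = N * avg_area = 38 * 31.6390 = 1202.2820 sq ft
Finished = Raw_total * yield / 100 = 1202.2820 * 65.0860 / 100 = 782.5173 sq ft
Value = Finished * price = 782.5173 * 4.3510 = 3404.7326 $


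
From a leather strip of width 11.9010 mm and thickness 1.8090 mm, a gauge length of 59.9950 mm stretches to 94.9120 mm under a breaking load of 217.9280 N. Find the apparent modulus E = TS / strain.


TS = F / (w * t) = 217.9280 / (11.9010 * 1.8090) = 10.1226 N/mm^2
strain = (Lf - L0) / L0 = (94.9120 - 59.9950) / 59.9950 = 0.5820
E = TS / strain = 10.1226 / 0.5820 = 17.3928 N/mm^2


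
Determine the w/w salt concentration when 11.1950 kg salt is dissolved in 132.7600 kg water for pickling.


Formula: Conc = salt / (water + salt) * 100
Substituting: Conc = 11.1950 / (132.7600 + 11.1950) * 100
Result: 7.7767 %


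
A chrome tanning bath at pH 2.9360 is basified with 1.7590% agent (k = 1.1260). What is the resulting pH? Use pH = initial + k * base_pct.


Formula: pH_final = pH_initial + k * base_pct
Substituting: pH_final = 2.9360 + 1.1260 * 1.7590
Result: 4.9166


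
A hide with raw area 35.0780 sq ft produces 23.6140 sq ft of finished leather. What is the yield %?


Formula: Yield = finished / raw * 100
Substituting: Yield = 23.6140 / 35.0780 * 100
Result: 67.3185 %


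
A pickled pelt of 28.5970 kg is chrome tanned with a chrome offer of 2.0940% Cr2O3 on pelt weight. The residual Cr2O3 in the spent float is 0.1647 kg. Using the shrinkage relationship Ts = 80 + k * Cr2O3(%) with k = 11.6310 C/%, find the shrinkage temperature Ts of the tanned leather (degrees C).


Offered = pelt * offer_pct / 100 = 28.5970 * 2.0940 / 100 = 0.5988 kg
Uptake = offered - residual = 0.5988 - 0.1647 = 0.4341 kg
Cr2O3% on pelt = uptake / pelt * 100 = 0.4341 / 28.5970 * 100 = 1.5181 %
Ts = 80 + k * Cr2O3% = 80 + 11.6310 * 1.5181 = 97.6566 C


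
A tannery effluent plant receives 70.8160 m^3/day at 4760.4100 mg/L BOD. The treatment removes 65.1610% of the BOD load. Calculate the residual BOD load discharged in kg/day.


Load_in = volume * conc / 1000 = 70.8160 * 4760.4100 / 1000 = 337.1132 kg/day
Removed = Load_in * eff / 100 = 337.1132 * 65.1610 / 100 = 219.6663 kg/day
Load_out = Load_in - Removed = 337.1132 - 219.6663 = 117.4469 kg/day


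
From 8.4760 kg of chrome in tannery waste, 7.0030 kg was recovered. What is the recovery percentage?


Formula: Recovery = recovered / input * 100
Substituting: Recovery = 7.0030 / 8.4760 * 100
Result: 82.6215 %


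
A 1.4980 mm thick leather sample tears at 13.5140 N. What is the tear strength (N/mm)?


Formula: Tear strength = force / thickness
Substituting: Tear strength = 13.5140 / 1.4980
Result: 9.0214 N/mm


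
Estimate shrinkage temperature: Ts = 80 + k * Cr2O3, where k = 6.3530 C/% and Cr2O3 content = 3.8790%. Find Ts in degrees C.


Formula: Ts = 80 + k * Cr2O3
Substituting: Ts = 80 + 6.3530 * 3.8790
Result: 104.6433 C


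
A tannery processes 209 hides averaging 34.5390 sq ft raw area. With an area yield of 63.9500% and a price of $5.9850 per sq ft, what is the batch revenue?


Raw_total = N * avg_area = 209 * 34.5390 = 7218.6510 sq ft
Finished = Raw_total * yield / 100 = 7218.6510 * 63.9500 / 100 = 4616.3273 sq ft
Value = Finished * price = 4616.3273 * 5.9850 = 27628.7190 $


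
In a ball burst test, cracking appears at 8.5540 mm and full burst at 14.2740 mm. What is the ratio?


Formula: Ratio = crack / burst
Substituting: Ratio = 8.5540 / 14.2740
Result: 0.5993


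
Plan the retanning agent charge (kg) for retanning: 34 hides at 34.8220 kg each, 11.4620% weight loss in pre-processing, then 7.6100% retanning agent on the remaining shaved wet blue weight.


Total_raw = N * avg_wt = 34 * 34.8220 = 1183.9480 kg
Substrate = Total_raw * (1 - loss/100) = 1183.9480 * (1 - 11.4620/100) = 1048.2439 kg
Retan = Substrate * pct / 100 = 1048.2439 * 7.6100 / 100 = 79.7714 kg


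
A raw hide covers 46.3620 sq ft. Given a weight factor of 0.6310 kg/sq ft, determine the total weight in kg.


Formula: Weight = area * weight_per_sqft
Substituting: Weight = 46.3620 * 0.6310
Result: 29.2544 kg


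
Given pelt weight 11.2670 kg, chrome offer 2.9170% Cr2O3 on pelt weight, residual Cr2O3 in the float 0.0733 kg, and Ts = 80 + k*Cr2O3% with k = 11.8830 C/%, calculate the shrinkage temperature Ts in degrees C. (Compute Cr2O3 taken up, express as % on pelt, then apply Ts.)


Offered = pelt * offer_pct / 100 = 11.2670 * 2.9170 / 100 = 0.3287 kg
Uptake = offered - residual = 0.3287 - 0.0733 = 0.2554 kg
Cr2O3% on pelt = uptake / pelt * 100 = 0.2554 / 11.2670 * 100 = 2.2664 %
Ts = 80 + k * Cr2O3% = 80 + 11.8830 * 2.2664 = 106.9320 C


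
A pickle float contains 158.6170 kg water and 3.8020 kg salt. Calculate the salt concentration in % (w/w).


Formula: Conc = salt / (water + salt) * 100
Substituting: Conc = 3.8020 / (158.6170 + 3.8020) * 100
Result: 2.3409 %


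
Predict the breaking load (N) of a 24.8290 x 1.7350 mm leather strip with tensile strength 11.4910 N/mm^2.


Formula: F = TS * w * t
Substituting: F = 11.4910 * 24.8290 * 1.7350
Result: 495.0129 N


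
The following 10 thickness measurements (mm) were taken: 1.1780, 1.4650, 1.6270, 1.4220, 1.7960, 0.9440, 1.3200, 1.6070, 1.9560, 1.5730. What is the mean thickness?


Formula: Average = sum / n
Substituting: Average = 14.8880 / 10
Result: 1.4888 mm


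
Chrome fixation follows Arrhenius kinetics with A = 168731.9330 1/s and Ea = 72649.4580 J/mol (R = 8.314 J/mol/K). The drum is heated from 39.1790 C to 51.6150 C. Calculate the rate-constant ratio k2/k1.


T1 = 39.1790 + 273.15 = 312.3290 K; T2 = 51.6150 + 273.15 = 324.7650 K
k1 = A * exp(-Ea/(R*T1)) = 168731.9330 * exp(-72649.4580/(8.314*312.3290)) = 1.1931e-07 1/s
k2 = A * exp(-Ea/(R*T2)) = 168731.9330 * exp(-72649.4580/(8.314*324.7650)) = 3.4831e-07 1/s
k2/k1 = 3.4831e-07 / 1.1931e-07 = 2.9192


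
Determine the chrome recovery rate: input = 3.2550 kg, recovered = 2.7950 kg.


Formula: Recovery = recovered / input * 100
Substituting: Recovery = 2.7950 / 3.2550 * 100
Result: 85.8679 %


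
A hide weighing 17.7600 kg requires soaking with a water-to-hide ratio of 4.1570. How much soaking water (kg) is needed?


Formula: Water = hide_weight * ratio
Substituting: Water = 17.7600 * 4.1570
Result: 73.8283 kg


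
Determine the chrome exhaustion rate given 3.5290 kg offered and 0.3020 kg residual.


Formula: Uptake = (offered - residual) / offered * 100
Substituting: Uptake = (3.5290 - 0.3020) / 3.5290 * 100
Result: 91.4423 %


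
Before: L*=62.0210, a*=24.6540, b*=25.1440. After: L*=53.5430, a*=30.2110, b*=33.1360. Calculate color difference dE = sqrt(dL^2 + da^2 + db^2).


dL = -8.4780, da = 5.5570, db = 7.9920
dE = sqrt((-8.4780)^2 + 5.5570^2 + 7.9920^2) = 12.9085


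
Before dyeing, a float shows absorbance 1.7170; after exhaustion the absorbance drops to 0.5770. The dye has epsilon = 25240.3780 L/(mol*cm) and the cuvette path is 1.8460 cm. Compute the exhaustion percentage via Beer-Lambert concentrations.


c_initial = A_i / (epsilon * l) = 1.7170 / (25240.3780 * 1.8460) = 3.6850e-05 mol/L
c_final = A_f / (epsilon * l) = 0.5770 / (25240.3780 * 1.8460) = 1.2384e-05 mol/L
Exhaustion = (c_initial - c_final) / c_initial * 100 = (3.6850e-05 - 1.2384e-05) / 3.6850e-05 * 100 = 66.3949 %


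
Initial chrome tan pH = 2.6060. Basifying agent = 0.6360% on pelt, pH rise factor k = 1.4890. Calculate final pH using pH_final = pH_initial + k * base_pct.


Formula: pH_final = pH_initial + k * base_pct
Substituting: pH_final = 2.6060 + 1.4890 * 0.6360
Result: 3.5530


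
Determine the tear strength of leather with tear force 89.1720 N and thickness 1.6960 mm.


Formula: Tear strength = force / thickness
Substituting: Tear strength = 89.1720 / 1.6960
Result: 52.5778 N/mm


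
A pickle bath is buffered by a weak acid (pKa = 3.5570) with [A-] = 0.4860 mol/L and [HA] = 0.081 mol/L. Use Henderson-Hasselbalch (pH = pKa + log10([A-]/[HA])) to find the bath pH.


ratio = [A-] / [HA] = 0.4860 / 0.081 = 6.0000
log10(ratio) = 0.7782
pH = pKa + log10(ratio) = 3.5570 + 0.7782 = 4.3352


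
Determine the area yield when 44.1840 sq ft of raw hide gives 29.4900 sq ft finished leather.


Formula: Yield = finished / raw * 100
Substituting: Yield = 29.4900 / 44.1840 * 100
Result: 66.7436 %


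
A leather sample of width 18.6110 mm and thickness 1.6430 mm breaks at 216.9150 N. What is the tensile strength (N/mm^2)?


Formula: TS = force / (width * thickness)
Substituting: TS = 216.9150 / (18.6110 * 1.6430)
Result: 7.0939 N/mm^2


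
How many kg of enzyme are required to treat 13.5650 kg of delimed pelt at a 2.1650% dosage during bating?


Formula: Enzyme = substrate * pct / 100
Substituting: Enzyme = 13.5650 * 2.1650 / 100
Result: 0.2937 kg


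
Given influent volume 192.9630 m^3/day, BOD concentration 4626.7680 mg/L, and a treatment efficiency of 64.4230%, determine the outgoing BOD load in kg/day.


Load_in = volume * conc / 1000 = 192.9630 * 4626.7680 / 1000 = 892.7950 kg/day
Removed = Load_in * eff / 100 = 892.7950 * 64.4230 / 100 = 575.1653 kg/day
Load_out = Load_in - Removed = 892.7950 - 575.1653 = 317.6297 kg/day


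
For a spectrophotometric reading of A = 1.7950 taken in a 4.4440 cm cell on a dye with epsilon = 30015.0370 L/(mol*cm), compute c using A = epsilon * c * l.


Formula: c = A / (epsilon * l)
Substituting: c = 1.7950 / (30015.0370 * 4.4440)
Result: 1.3457e-05 mol/L


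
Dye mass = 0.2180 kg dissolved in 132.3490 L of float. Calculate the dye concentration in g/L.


Formula: Conc = dye_mass(kg) / volume(L) * 1000
Substituting: Conc = 0.2180 / 132.3490 * 1000
Result: 1.6472 g/L


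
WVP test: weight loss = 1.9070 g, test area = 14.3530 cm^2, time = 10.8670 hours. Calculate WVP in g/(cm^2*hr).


Formula: WVP = loss / (area * time)
Substituting: WVP = 1.9070 / (14.3530 * 10.8670)
Result: 0.0122264 g/(cm^2*hr)


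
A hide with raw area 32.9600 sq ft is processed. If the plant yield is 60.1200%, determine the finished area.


Formula: finished = raw * yield / 100
Substituting: finished = 32.9600 * 60.1200 / 100
Result: 19.8156 sq ft


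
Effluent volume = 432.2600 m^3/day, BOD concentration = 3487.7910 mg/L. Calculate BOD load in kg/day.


Formula: BOD_load = volume * conc / 1000
Substituting: BOD_load = 432.2600 * 3487.7910 / 1000
Result: 1507.6325 kg/day


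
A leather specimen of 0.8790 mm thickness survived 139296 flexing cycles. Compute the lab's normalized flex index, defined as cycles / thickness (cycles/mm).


Formula: Index = cycles / thickness
Substituting: Index = 139296 / 0.8790
Result: 158470.9898 cycles/mm


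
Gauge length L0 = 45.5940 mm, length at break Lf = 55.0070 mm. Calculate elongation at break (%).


Formula: Elongation = (Lf - L0) / L0 * 100
Substituting: Elongation = (55.0070 - 45.5940) / 45.5940 * 100
Result: 20.6453 %


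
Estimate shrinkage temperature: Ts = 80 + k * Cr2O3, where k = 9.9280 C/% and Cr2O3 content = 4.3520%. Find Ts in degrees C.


Formula: Ts = 80 + k * Cr2O3
Substituting: Ts = 80 + 9.9280 * 4.3520
Result: 123.2067 C


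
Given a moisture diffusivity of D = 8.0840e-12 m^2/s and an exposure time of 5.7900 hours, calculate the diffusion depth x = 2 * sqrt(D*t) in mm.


t = 5.7900 hr * 3600 = 20844.0000 s
D * t = 8.0840e-12 * 20844.0000 = 1.6850e-07
x = 2 * sqrt(D*t) = 2 * sqrt(1.6850e-07) = 8.2098e-04 m = 0.8210 mm


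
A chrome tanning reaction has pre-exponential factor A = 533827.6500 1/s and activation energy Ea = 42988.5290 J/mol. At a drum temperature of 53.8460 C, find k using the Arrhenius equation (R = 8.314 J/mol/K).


T_K = T_C + 273.15 = 53.8460 + 273.15 = 326.9960 K
exponent = -Ea / (R * T_K) = -42988.5290 / (8.314 * 326.9960) = -15.8125
k = A * exp(exponent) = 533827.6500 * exp(-15.8125) = 0.0724646 1/s


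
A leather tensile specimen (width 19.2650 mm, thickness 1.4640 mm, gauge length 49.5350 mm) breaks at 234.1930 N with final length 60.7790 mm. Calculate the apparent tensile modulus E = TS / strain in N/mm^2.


TS = F / (w * t) = 234.1930 / (19.2650 * 1.4640) = 8.3036 N/mm^2
strain = (Lf - L0) / L0 = (60.7790 - 49.5350) / 49.5350 = 0.2270
E = TS / strain = 8.3036 / 0.2270 = 36.5810 N/mm^2


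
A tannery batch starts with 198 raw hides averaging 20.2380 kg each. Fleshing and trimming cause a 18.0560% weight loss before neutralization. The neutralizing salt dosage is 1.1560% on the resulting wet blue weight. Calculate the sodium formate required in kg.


Total_raw = N * avg_wt = 198 * 20.2380 = 4007.1240 kg
Substrate = Total_raw * (1 - loss/100) = 4007.1240 * (1 - 18.0560/100) = 3283.5977 kg
Neutralizer = Substrate * pct / 100 = 3283.5977 * 1.1560 / 100 = 37.9584 kg


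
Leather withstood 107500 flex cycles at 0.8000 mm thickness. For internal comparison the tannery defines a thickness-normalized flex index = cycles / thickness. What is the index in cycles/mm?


Formula: Index = cycles / thickness
Substituting: Index = 107500 / 0.8000
Result: 134375.0000 cycles/mm


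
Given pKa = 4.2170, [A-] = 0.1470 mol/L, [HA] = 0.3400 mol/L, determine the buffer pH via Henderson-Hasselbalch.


ratio = [A-] / [HA] = 0.1470 / 0.3400 = 0.4324
log10(ratio) = -0.3642
pH = pKa + log10(ratio) = 4.2170 - 0.3642 = 3.8528


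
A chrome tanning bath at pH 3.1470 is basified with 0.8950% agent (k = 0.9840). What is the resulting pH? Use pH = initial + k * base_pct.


Formula: pH_final = pH_initial + k * base_pct
Substituting: pH_final = 3.1470 + 0.9840 * 0.8950
Result: 4.0277


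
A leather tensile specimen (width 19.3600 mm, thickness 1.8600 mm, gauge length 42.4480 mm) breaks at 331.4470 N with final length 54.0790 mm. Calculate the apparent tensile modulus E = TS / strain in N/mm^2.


TS = F / (w * t) = 331.4470 / (19.3600 * 1.8600) = 9.2044 N/mm^2
strain = (Lf - L0) / L0 = (54.0790 - 42.4480) / 42.4480 = 0.2740
E = TS / strain = 9.2044 / 0.2740 = 33.5920 N/mm^2


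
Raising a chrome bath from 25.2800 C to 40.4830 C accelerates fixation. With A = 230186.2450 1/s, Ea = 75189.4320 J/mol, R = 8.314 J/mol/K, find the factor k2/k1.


T1 = 25.2800 + 273.15 = 298.4300 K; T2 = 40.4830 + 273.15 = 313.6330 K
k1 = A * exp(-Ea/(R*T1)) = 230186.2450 * exp(-75189.4320/(8.314*298.4300)) = 1.5889e-08 1/s
k2 = A * exp(-Ea/(R*T2)) = 230186.2450 * exp(-75189.4320/(8.314*313.6330)) = 6.9032e-08 1/s
k2/k1 = 6.9032e-08 / 1.5889e-08 = 4.3447


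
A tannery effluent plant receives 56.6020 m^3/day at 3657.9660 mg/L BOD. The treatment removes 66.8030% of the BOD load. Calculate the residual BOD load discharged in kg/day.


Load_in = volume * conc / 1000 = 56.6020 * 3657.9660 / 1000 = 207.0482 kg/day
Removed = Load_in * eff / 100 = 207.0482 * 66.8030 / 100 = 138.3144 kg/day
Load_out = Load_in - Removed = 207.0482 - 138.3144 = 68.7338 kg/day


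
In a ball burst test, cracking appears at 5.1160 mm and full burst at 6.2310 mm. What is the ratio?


Formula: Ratio = crack / burst
Substituting: Ratio = 5.1160 / 6.2310
Result: 0.8211


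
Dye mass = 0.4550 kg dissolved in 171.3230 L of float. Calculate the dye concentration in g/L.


Formula: Conc = dye_mass(kg) / volume(L) * 1000
Substituting: Conc = 0.4550 / 171.3230 * 1000
Result: 2.6558 g/L


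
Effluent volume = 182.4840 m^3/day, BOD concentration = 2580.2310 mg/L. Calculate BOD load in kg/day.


Formula: BOD_load = volume * conc / 1000
Substituting: BOD_load = 182.4840 * 2580.2310 / 1000
Result: 470.8509 kg/day


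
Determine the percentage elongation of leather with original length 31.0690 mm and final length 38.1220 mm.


Formula: Elongation = (Lf - L0) / L0 * 100
Substituting: Elongation = (38.1220 - 31.0690) / 31.0690 * 100
Result: 22.7011 %


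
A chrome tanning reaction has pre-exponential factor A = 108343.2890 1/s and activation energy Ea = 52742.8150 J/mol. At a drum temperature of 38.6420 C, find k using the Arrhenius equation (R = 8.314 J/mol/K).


T_K = T_C + 273.15 = 38.6420 + 273.15 = 311.7920 K
exponent = -Ea / (R * T_K) = -52742.8150 / (8.314 * 311.7920) = -20.3464
k = A * exp(exponent) = 108343.2890 * exp(-20.3464) = 1.5793e-04 1/s
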